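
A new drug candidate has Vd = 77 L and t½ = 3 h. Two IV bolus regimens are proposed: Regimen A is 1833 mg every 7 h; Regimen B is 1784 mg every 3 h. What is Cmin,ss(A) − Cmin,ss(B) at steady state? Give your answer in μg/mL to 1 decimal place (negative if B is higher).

Regimen A: f = (1/2)^(7/3) ≈ 0.1984; Cmin,ss = (1833/77)·f/(1−f) ≈ 5.892 μg/mL.
Regimen B: f = (1/2)^(3/3) ≈ 0.5000; Cmin,ss = (1784/77)·f/(1−f) ≈ 23.169 μg/mL.
Difference ≈ 5.892 − 23.169 ≈ -17.277 μg/mL.

-17.3 μg/mL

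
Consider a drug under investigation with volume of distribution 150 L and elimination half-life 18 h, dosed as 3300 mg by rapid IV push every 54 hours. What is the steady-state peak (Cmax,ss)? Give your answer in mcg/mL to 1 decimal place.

25.1 mcg/mL

The dosing interval is 3 half-lives, so f = 2^(−3) = 0.125.
At steady state, R = 1/(1 − 0.125) = 8/7.
Single-dose peak C₀ = D/Vd = 3300/150 = 22 mcg/mL.
Steady-state peak Cmax,ss = C₀·R = 22 × 8/7 ≈ 25.143 mcg/mL.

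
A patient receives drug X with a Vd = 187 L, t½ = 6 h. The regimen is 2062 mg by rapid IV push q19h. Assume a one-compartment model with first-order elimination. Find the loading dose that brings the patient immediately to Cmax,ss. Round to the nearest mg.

2320 mg

f = (1/2)^(19/6) ≈ 0.111362; accumulation ratio R = 1/(1−f) ≈ 1.12532.
Loading dose to hit Cmax,ss on first dose: D_load = D_maint·R ≈ 2062 × 1.12532 ≈ 2320.41 mg.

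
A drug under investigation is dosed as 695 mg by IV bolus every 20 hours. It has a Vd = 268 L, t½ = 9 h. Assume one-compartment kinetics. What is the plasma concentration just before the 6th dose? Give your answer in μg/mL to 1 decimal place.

0.7 μg/mL

f = (1/2)^(τ/t½) = (1/2)^(20/9) ≈ 0.2143.
C₀ = D/Vd = 695/268 ≈ 2.593 μg/mL.
Before the 6th dose, 5 doses have been given. Superposition: Cmin = C₀·(f + f² + … + f^5).
≈ 2.593 × (0.2143 + 0.0459 + 0.0098 + 0.0021 + 0.0005) ≈ 2.593 × 0.2726 ≈ 0.707 μg/mL.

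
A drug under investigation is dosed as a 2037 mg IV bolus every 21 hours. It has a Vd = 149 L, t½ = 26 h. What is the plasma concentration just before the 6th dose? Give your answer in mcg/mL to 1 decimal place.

17.1 mcg/mL

f = (1/2)^(τ/t½) = (1/2)^(21/26) ≈ 0.5713.
C₀ = D/Vd = 2037/149 ≈ 13.671 mcg/mL.
Before the 6th dose, 5 doses have been given. Superposition: Cmin = C₀·(f + f² + … + f^5).
≈ 13.671 × (0.5713 + 0.3264 + 0.1865 + 0.1065 + 0.0609) ≈ 13.671 × 1.2516 ≈ 17.111 mcg/mL.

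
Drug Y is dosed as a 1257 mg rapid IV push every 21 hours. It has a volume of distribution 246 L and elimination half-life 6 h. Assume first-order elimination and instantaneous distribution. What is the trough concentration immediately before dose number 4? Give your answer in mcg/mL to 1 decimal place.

0.5 mcg/mL

f = (1/2)^(τ/t½) = (1/2)^(21/6) ≈ 0.0884.
C₀ = D/Vd = 1257/246 ≈ 5.110 mcg/mL.
Before the 4th dose, 3 doses have been given. Superposition: Cmin = C₀·(f + f² + … + f^3).
≈ 5.110 × (0.0884 + 0.0078 + 0.0007) ≈ 5.110 × 0.0969 ≈ 0.495 mcg/mL.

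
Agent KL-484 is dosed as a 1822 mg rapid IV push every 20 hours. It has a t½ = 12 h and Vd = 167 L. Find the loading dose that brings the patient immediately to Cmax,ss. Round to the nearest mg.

2660 mg

f = (1/2)^(20/12) ≈ 0.314980; accumulation ratio R = 1/(1−f) ≈ 1.45981.
Loading dose to hit Cmax,ss on first dose: D_load = D_maint·R ≈ 1822 × 1.45981 ≈ 2659.77 mg.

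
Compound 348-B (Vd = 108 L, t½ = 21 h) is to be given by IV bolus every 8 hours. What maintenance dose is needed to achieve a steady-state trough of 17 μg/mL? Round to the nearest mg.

τ/t½ = 8/21 ≈ 0.38095, so f = (1/2)^(8/21) ≈ 0.767930.
Cmin,ss = (D/Vd)·f/(1−f), so D = Cmin,ss·Vd·(1−f)/f.
D = 17 × 108 × (1−f)/f ≈ 17 × 108 × 0.30220 ≈ 554.84 mg.

555 mg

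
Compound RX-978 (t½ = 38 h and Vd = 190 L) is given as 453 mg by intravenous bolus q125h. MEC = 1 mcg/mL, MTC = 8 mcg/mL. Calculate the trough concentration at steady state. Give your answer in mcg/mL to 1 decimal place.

τ/t½ = 125/38 ≈ 3.2895, so fraction remaining f = (1/2)^(125/38) ≈ 0.1023.
Accumulation ratio R = 1/(1 − f) ≈ 1/0.8977 ≈ 1.1140.
Each bolus raises the concentration by D/Vd = 453/190 ≈ 2.384 mcg/mL.
Cmax,ss = C₀/(1 − f) ≈ 2.384/0.8977 ≈ 2.656 mcg/mL.
One interval later, Cmin,ss = Cmax,ss·e^(−kτ) ≈ 2.656 × 0.1023 ≈ 0.272 mcg/mL.
Trough 0.3 mcg/mL vs MEC 1 mcg/mL: subtherapeutic.

0.3 mcg/mL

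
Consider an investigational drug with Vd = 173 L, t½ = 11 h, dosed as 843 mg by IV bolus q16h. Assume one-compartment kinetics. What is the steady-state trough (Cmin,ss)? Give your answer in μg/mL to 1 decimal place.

2.8 μg/mL

k = ln2/t½ = ln2/11 ≈ 0.063013 h⁻¹; fraction remaining f = e^(−kτ) = e^(−0.063013×16) ≈ 0.3649.
At steady state, accumulation factor R = 1/(1 − e^(−kτ)) ≈ 1.5746.
Each bolus raises the concentration by D/Vd = 843/173 ≈ 4.873 μg/mL.
Cmax,ss = C₀/(1 − f) ≈ 4.873/0.6351 ≈ 7.673 μg/mL.
Steady-state trough Cmin,ss = Cmax,ss·f ≈ 7.673 × 0.3649 ≈ 2.800 μg/mL.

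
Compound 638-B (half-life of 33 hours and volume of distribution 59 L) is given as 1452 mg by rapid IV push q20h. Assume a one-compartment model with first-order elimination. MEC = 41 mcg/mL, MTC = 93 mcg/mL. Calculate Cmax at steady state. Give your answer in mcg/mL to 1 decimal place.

k = ln2/t½ = ln2/33 ≈ 0.021004 h⁻¹; fraction remaining f = e^(−kτ) = e^(−0.021004×20) ≈ 0.6570.
At steady state, accumulation factor R = 1/(1 − e^(−kτ)) ≈ 2.9155.
Single-dose peak C₀ = D/Vd = 1452/59 ≈ 24.610 mcg/mL.
Cmax,ss = C₀/(1 − f) ≈ 24.610/0.3430 ≈ 71.749 mcg/mL.
Peak 71.7 mcg/mL vs MTC 93 mcg/mL: below toxic threshold.

71.7 mcg/mL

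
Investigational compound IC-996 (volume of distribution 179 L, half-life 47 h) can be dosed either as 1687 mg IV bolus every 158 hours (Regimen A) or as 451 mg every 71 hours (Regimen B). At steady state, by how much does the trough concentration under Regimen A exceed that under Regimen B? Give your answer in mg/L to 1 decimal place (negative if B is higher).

-0.3 mg/L

Regimen A: f = (1/2)^(158/47) ≈ 0.0973; Cmin,ss = (1687/179)·f/(1−f) ≈ 1.016 mg/L.
Regimen B: f = (1/2)^(71/47) ≈ 0.3510; Cmin,ss = (451/179)·f/(1−f) ≈ 1.363 mg/L.
Difference ≈ 1.016 − 1.363 ≈ -0.347 mg/L.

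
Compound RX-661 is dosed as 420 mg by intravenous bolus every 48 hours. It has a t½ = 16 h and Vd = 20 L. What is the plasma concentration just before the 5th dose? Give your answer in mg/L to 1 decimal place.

f = (1/2)^(τ/t½) = (1/2)^(48/16) ≈ 0.1250.
C₀ = D/Vd = 420/20 ≈ 21.000 mg/L.
Before the 5th dose, 4 doses have been given. Superposition: Cmin = C₀·(f + f² + … + f^4).
≈ 21.000 × (0.1250 + 0.0156 + 0.0020 + 0.0002) ≈ 21.000 × 0.1428 ≈ 2.999 mg/L.

3.0 mg/L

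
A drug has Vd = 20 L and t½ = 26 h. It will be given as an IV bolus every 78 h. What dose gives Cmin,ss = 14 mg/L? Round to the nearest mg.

1960 mg

τ/t½ = 78/26 ≈ 3, so f = (1/2)^(78/26) ≈ 0.125000.
Cmin,ss = (D/Vd)·f/(1−f), so D = Cmin,ss·Vd·(1−f)/f.
D = 14 × 20 × (1−f)/f ≈ 14 × 20 × 7.00000 ≈ 1960.00 mg.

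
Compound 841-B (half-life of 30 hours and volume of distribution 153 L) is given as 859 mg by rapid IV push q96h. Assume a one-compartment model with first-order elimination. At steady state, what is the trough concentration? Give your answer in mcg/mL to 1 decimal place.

0.7 mcg/mL

k = ln2/t½ = ln2/30 ≈ 0.023105 h⁻¹; fraction remaining f = e^(−kτ) = e^(−0.023105×96) ≈ 0.1088.
Single-dose peak C₀ = D/Vd = 859/153 ≈ 5.614 mcg/mL.
Steady-state trough Cmin,ss = C₀·f/(1−f) ≈ 5.614 × 0.1088/0.8912 ≈ 0.685 mcg/mL.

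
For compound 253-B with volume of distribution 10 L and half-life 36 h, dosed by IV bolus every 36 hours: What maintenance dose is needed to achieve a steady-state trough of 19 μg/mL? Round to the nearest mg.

τ/t½ = 36/36 ≈ 1, so f = (1/2)^(36/36) ≈ 0.500000.
Cmin,ss = (D/Vd)·f/(1−f), so D = Cmin,ss·Vd·(1−f)/f.
D = 19 × 10 × (1−f)/f ≈ 19 × 10 × 1.00000 ≈ 190.00 mg.

190 mg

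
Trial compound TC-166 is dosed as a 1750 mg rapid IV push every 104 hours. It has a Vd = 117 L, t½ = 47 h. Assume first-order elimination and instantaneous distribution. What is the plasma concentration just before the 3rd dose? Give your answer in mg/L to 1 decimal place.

3.9 mg/L

f = (1/2)^(τ/t½) = (1/2)^(104/47) ≈ 0.2157.
C₀ = D/Vd = 1750/117 ≈ 14.957 mg/L.
Before the 3rd dose, 2 doses have been given. Superposition: Cmin = C₀·(f + f²).
≈ 14.957 × (0.2157 + 0.0465) ≈ 14.957 × 0.2622 ≈ 3.922 mg/L.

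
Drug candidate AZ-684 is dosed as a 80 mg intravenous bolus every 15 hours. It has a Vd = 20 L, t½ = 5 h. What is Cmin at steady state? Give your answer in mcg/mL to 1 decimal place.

The dosing interval is 3 half-lives, so f = 2^(−3) = 0.125.
At steady state, R = 1/(1 − 0.125) = 8/7.
Single-dose peak C₀ = D/Vd = 80/20 = 4 mcg/mL.
Steady-state peak Cmax,ss = C₀·R = 4 × 8/7 ≈ 4.571 mcg/mL.
Steady-state trough Cmin,ss = Cmax,ss·f ≈ 4.571 × 0.125 ≈ 0.571 mcg/mL.

0.6 mcg/mL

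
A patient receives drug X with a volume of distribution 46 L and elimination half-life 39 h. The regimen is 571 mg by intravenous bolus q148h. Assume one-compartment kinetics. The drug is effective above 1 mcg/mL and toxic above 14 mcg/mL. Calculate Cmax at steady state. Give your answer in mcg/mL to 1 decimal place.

τ/t½ = 148/39 ≈ 3.7949, so fraction remaining f = (1/2)^(148/39) ≈ 0.0720.
At steady state, accumulation factor R = 1/(1 − e^(−kτ)) ≈ 1.0776.
Single-dose peak C₀ = D/Vd = 571/46 ≈ 12.413 mcg/mL.
Steady-state peak Cmax,ss = C₀·R ≈ 12.413 × 1.0776 ≈ 13.376 mcg/mL.
Peak 13.4 mcg/mL vs MTC 14 mcg/mL: below toxic threshold.

13.4 mcg/mL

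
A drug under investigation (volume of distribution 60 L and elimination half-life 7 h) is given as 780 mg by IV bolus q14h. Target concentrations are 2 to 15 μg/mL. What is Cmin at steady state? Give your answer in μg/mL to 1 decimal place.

4.3 μg/mL

τ = 14 h = 2 half-lives, so f = (1/2)^2 = 0.25.
Accumulation ratio R = 1/(1 − f) = 1/0.75 = 4/3.
Single-dose peak C₀ = D/Vd = 780/60 = 13 μg/mL.
Steady-state peak Cmax,ss = C₀·R = 13 × 4/3 ≈ 17.333 μg/mL.
Steady-state trough Cmin,ss = Cmax,ss·f ≈ 17.333 × 0.25 ≈ 4.333 μg/mL.
Trough 4.3 μg/mL vs MEC 2 μg/mL: adequate.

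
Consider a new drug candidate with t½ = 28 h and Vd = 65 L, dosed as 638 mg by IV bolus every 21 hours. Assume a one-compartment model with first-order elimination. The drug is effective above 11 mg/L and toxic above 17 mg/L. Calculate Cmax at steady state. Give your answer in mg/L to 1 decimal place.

τ/t½ = 21/28 ≈ 0.75, so fraction remaining f = (1/2)^(21/28) ≈ 0.5946.
At steady state, accumulation factor R = 1/(1 − e^(−kτ)) ≈ 2.4667.
Each bolus raises the concentration by D/Vd = 638/65 ≈ 9.815 mg/L.
Cmax,ss = C₀/(1 − f) ≈ 9.815/0.4054 ≈ 24.211 mg/L.
Peak 24.2 mg/L vs MTC 17 mg/L: exceeds toxic threshold.

24.2 mg/L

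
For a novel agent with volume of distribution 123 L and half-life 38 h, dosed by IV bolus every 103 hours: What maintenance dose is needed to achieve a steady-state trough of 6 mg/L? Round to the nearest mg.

τ/t½ = 103/38 ≈ 2.7105, so f = (1/2)^(103/38) ≈ 0.152774.
Cmin,ss = (D/Vd)·f/(1−f), so D = Cmin,ss·Vd·(1−f)/f.
D = 6 × 123 × (1−f)/f ≈ 6 × 123 × 5.54562 ≈ 4092.67 mg.

4093 mg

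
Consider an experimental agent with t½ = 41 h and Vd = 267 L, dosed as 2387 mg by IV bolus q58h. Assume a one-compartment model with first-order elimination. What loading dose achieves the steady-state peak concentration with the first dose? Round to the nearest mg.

3820 mg

f = (1/2)^(58/41) ≈ 0.375105; accumulation ratio R = 1/(1−f) ≈ 1.60027.
Loading dose to hit Cmax,ss on first dose: D_load = D_maint·R ≈ 2387 × 1.60027 ≈ 3819.84 mg.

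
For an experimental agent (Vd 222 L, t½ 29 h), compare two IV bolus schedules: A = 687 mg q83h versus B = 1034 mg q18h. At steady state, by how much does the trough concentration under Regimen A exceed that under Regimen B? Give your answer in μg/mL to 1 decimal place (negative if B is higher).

Regimen A: f = (1/2)^(83/29) ≈ 0.1375; Cmin,ss = (687/222)·f/(1−f) ≈ 0.493 μg/mL.
Regimen B: f = (1/2)^(18/29) ≈ 0.6504; Cmin,ss = (1034/222)·f/(1−f) ≈ 8.665 μg/mL.
Difference ≈ 0.493 − 8.665 ≈ -8.172 μg/mL.

-8.2 μg/mL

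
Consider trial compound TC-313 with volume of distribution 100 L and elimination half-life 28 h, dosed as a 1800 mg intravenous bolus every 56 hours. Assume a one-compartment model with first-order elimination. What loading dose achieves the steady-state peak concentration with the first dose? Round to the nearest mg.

f = (1/2)^(56/28) ≈ 0.250000; accumulation ratio R = 1/(1−f) ≈ 1.33333.
Loading dose to hit Cmax,ss on first dose: D_load = D_maint·R ≈ 1800 × 1.33333 ≈ 2399.99 mg.

2400 mg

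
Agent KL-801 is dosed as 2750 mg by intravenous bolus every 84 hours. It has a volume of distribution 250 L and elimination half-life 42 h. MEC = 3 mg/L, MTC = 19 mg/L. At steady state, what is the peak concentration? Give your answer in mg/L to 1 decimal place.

14.7 mg/L

τ = 84 h = 2 half-lives, so f = (1/2)^2 = 0.25.
Accumulation ratio R = 1/(1 − f) = 1/0.75 = 4/3.
Single-dose peak C₀ = D/Vd = 2750/250 = 11 mg/L.
Steady-state peak Cmax,ss = C₀·R = 11 × 4/3 ≈ 14.667 mg/L.
Peak 14.7 mg/L vs MTC 19 mg/L: below toxic threshold.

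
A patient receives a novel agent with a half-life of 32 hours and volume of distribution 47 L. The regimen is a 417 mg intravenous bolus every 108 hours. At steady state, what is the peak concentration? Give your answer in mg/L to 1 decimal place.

9.8 mg/L

τ/t½ = 108/32 ≈ 3.375, so fraction remaining f = (1/2)^(108/32) ≈ 0.0964.
Accumulation ratio R = 1/(1 − f) ≈ 1/0.9036 ≈ 1.1067.
Each bolus raises the concentration by D/Vd = 417/47 ≈ 8.872 mg/L.
Steady-state peak Cmax,ss = C₀·R ≈ 8.872 × 1.1067 ≈ 9.819 mg/L.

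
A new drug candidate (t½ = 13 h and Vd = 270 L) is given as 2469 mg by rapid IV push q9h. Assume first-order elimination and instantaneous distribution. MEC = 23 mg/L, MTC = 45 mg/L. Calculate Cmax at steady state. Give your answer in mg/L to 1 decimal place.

24.0 mg/L

Over one 9-h interval, 9/13 ≈ 0.69231 half-lives elapse, leaving f ≈ 0.6189 of each dose.
Accumulation ratio R = 1/(1 − f) ≈ 1/0.3811 ≈ 2.6240.
Single-dose peak C₀ = D/Vd = 2469/270 ≈ 9.144 mg/L.
Steady-state peak Cmax,ss = C₀·R ≈ 9.144 × 2.6240 ≈ 23.994 mg/L.
Peak 24.0 mg/L vs MTC 45 mg/L: below toxic threshold.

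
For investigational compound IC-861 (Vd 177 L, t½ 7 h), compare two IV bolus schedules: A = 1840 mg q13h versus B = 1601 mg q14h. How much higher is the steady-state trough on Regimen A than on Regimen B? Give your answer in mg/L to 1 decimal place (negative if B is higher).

0.9 mg/L

Regimen A: f = (1/2)^(13/7) ≈ 0.2760; Cmin,ss = (1840/177)·f/(1−f) ≈ 3.963 mg/L.
Regimen B: f = (1/2)^(14/7) ≈ 0.2500; Cmin,ss = (1601/177)·f/(1−f) ≈ 3.015 mg/L.
Difference ≈ 3.963 − 3.015 ≈ 0.948 mg/L.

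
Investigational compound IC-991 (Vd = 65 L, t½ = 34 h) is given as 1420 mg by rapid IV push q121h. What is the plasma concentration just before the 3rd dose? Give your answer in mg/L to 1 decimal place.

2.0 mg/L

f = (1/2)^(τ/t½) = (1/2)^(121/34) ≈ 0.0849.
C₀ = D/Vd = 1420/65 ≈ 21.846 mg/L.
Before the 3rd dose, 2 doses have been given. Superposition: Cmin = C₀·(f + f²).
≈ 21.846 × (0.0849 + 0.0072) ≈ 21.846 × 0.0921 ≈ 2.012 mg/L.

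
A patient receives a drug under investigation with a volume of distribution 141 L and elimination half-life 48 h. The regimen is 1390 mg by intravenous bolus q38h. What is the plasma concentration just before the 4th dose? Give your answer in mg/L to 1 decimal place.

10.9 mg/L

f = (1/2)^(τ/t½) = (1/2)^(38/48) ≈ 0.5777.
C₀ = D/Vd = 1390/141 ≈ 9.858 mg/L.
Before the 4th dose, 3 doses have been given. Superposition: Cmin = C₀·(f + f² + … + f^3).
≈ 9.858 × (0.5777 + 0.3337 + 0.1928) ≈ 9.858 × 1.1042 ≈ 10.885 mg/L.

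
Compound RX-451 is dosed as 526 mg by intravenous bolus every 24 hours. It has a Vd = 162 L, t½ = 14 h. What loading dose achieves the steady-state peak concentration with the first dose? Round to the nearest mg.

f = (1/2)^(24/14) ≈ 0.304753; accumulation ratio R = 1/(1−f) ≈ 1.43834.
Loading dose to hit Cmax,ss on first dose: D_load = D_maint·R ≈ 526 × 1.43834 ≈ 756.57 mg.

757 mg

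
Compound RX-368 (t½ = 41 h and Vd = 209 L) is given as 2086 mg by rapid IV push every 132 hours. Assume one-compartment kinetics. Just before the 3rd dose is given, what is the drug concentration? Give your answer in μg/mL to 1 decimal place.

f = (1/2)^(τ/t½) = (1/2)^(132/41) ≈ 0.1074.
C₀ = D/Vd = 2086/209 ≈ 9.981 μg/mL.
Before the 3rd dose, 2 doses have been given. Superposition: Cmin = C₀·(f + f²).
≈ 9.981 × (0.1074 + 0.0115) ≈ 9.981 × 0.1189 ≈ 1.187 μg/mL.

1.2 μg/mL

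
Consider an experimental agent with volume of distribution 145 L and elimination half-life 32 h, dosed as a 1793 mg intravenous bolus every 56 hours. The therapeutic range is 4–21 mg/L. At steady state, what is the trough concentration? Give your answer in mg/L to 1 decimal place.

5.2 mg/L

τ/t½ = 56/32 ≈ 1.75, so fraction remaining f = (1/2)^(56/32) ≈ 0.2973.
At steady state, accumulation factor R = 1/(1 − e^(−kτ)) ≈ 1.4231.
Each bolus raises the concentration by D/Vd = 1793/145 ≈ 12.366 mg/L.
Steady-state peak Cmax,ss = C₀·R ≈ 12.366 × 1.4231 ≈ 17.598 mg/L.
One interval later, Cmin,ss = Cmax,ss·e^(−kτ) ≈ 17.598 × 0.2973 ≈ 5.232 mg/L.
Trough 5.2 mg/L vs MEC 4 mg/L: adequate.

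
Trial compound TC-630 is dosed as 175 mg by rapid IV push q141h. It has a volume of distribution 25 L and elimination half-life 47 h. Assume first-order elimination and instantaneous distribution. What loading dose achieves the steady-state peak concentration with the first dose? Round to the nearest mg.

200 mg

f = (1/2)^(141/47) ≈ 0.125000; accumulation ratio R = 1/(1−f) ≈ 1.14286.
Loading dose to hit Cmax,ss on first dose: D_load = D_maint·R ≈ 175 × 1.14286 ≈ 200.00 mg.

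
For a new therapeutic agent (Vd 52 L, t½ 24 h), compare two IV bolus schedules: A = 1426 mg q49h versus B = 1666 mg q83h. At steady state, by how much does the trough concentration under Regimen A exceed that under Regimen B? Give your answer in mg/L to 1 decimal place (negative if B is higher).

5.6 mg/L

Regimen A: f = (1/2)^(49/24) ≈ 0.2429; Cmin,ss = (1426/52)·f/(1−f) ≈ 8.798 mg/L.
Regimen B: f = (1/2)^(83/24) ≈ 0.0910; Cmin,ss = (1666/52)·f/(1−f) ≈ 3.207 mg/L.
Difference ≈ 8.798 − 3.207 ≈ 5.591 mg/L.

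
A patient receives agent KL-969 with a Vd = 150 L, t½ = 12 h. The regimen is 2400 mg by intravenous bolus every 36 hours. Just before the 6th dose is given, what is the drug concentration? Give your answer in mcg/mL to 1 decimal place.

2.3 mcg/mL

f = (1/2)^(τ/t½) = (1/2)^(36/12) ≈ 0.1250.
C₀ = D/Vd = 2400/150 ≈ 16.000 mcg/mL.
Before the 6th dose, 5 doses have been given. Superposition: Cmin = C₀·(f + f² + … + f^5).
≈ 16.000 × (0.1250 + 0.0156 + 0.0020 + 0.0002 + 0.0000) ≈ 16.000 × 0.1428 ≈ 2.285 mcg/mL.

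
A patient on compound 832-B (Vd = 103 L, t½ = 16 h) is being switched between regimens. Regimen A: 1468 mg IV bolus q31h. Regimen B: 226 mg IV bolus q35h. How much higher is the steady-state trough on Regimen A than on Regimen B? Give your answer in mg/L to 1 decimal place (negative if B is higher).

4.4 mg/L

Regimen A: f = (1/2)^(31/16) ≈ 0.2611; Cmin,ss = (1468/103)·f/(1−f) ≈ 5.036 mg/L.
Regimen B: f = (1/2)^(35/16) ≈ 0.2195; Cmin,ss = (226/103)·f/(1−f) ≈ 0.617 mg/L.
Difference ≈ 5.036 − 0.617 ≈ 4.419 mg/L.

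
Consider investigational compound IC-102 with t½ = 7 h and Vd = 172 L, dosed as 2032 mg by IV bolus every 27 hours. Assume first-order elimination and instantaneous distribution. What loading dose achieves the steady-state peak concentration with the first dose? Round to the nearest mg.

2183 mg

f = (1/2)^(27/7) ≈ 0.069006; accumulation ratio R = 1/(1−f) ≈ 1.07412.
Loading dose to hit Cmax,ss on first dose: D_load = D_maint·R ≈ 2032 × 1.07412 ≈ 2182.61 mg.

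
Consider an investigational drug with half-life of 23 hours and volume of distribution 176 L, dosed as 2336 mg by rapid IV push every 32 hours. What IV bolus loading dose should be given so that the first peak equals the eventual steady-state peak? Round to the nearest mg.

f = (1/2)^(32/23) ≈ 0.381220; accumulation ratio R = 1/(1−f) ≈ 1.61608.
Loading dose to hit Cmax,ss on first dose: D_load = D_maint·R ≈ 2336 × 1.61608 ≈ 3775.16 mg.

3775 mg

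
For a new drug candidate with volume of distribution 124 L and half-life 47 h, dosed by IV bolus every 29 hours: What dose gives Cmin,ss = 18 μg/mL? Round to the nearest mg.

1191 mg

τ/t½ = 29/47 ≈ 0.61702, so f = (1/2)^(29/47) ≈ 0.652016.
Cmin,ss = (D/Vd)·f/(1−f), so D = Cmin,ss·Vd·(1−f)/f.
D = 18 × 124 × (1−f)/f ≈ 18 × 124 × 0.53370 ≈ 1191.22 mg.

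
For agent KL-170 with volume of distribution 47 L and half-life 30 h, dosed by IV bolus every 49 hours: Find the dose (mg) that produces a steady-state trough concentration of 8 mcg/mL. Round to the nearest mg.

τ/t½ = 49/30 ≈ 1.6333, so f = (1/2)^(49/30) ≈ 0.322343.
Cmin,ss = (D/Vd)·f/(1−f), so D = Cmin,ss·Vd·(1−f)/f.
D = 8 × 47 × (1−f)/f ≈ 8 × 47 × 2.10229 ≈ 790.46 mg.

790 mg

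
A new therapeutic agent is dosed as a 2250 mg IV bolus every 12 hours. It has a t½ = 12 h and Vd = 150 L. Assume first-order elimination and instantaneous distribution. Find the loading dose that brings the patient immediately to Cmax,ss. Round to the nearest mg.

f = (1/2)^(12/12) ≈ 0.500000; accumulation ratio R = 1/(1−f) ≈ 2.00000.
Loading dose to hit Cmax,ss on first dose: D_load = D_maint·R ≈ 2250 × 2.00000 ≈ 4500.00 mg.

4500 mg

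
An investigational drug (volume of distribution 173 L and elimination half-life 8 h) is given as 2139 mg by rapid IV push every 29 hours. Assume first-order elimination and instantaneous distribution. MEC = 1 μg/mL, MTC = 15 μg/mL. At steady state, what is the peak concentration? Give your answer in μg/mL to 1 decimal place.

Over one 29-h interval, 29/8 ≈ 3.625 half-lives elapse, leaving f ≈ 0.0811 of each dose.
At steady state, accumulation factor R = 1/(1 − e^(−kτ)) ≈ 1.0883.
Each bolus raises the concentration by D/Vd = 2139/173 ≈ 12.364 μg/mL.
Steady-state peak Cmax,ss = C₀·R ≈ 12.364 × 1.0883 ≈ 13.456 μg/mL.
Peak 13.5 μg/mL vs MTC 15 μg/mL: below toxic threshold.

13.5 μg/mL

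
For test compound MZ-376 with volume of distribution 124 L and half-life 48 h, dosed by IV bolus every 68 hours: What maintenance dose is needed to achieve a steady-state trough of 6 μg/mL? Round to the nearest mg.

1242 mg

τ/t½ = 68/48 ≈ 1.4167, so f = (1/2)^(68/48) ≈ 0.374577.
Cmin,ss = (D/Vd)·f/(1−f), so D = Cmin,ss·Vd·(1−f)/f.
D = 6 × 124 × (1−f)/f ≈ 6 × 124 × 1.66968 ≈ 1242.24 mg.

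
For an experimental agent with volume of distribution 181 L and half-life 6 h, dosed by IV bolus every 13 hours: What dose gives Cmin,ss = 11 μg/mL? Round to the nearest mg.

τ/t½ = 13/6 ≈ 2.1667, so f = (1/2)^(13/6) ≈ 0.222725.
Cmin,ss = (D/Vd)·f/(1−f), so D = Cmin,ss·Vd·(1−f)/f.
D = 11 × 181 × (1−f)/f ≈ 11 × 181 × 3.48984 ≈ 6948.27 mg.

6948 mg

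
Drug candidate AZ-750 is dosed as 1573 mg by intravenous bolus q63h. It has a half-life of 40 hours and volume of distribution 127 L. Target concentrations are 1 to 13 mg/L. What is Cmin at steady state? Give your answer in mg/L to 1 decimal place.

6.3 mg/L

τ/t½ = 63/40 ≈ 1.575, so fraction remaining f = (1/2)^(63/40) ≈ 0.3356.
At steady state, accumulation factor R = 1/(1 − e^(−kτ)) ≈ 1.5051.
Single-dose peak C₀ = D/Vd = 1573/127 ≈ 12.386 mg/L.
Steady-state peak Cmax,ss = C₀·R ≈ 12.386 × 1.5051 ≈ 18.642 mg/L.
Steady-state trough Cmin,ss = Cmax,ss·f ≈ 18.642 × 0.3356 ≈ 6.256 mg/L.
Trough 6.3 mg/L vs MEC 1 mg/L: adequate.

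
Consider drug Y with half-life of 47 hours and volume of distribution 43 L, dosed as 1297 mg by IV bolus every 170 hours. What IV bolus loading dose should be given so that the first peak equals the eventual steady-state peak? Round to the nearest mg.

f = (1/2)^(170/47) ≈ 0.081502; accumulation ratio R = 1/(1−f) ≈ 1.08873.
Loading dose to hit Cmax,ss on first dose: D_load = D_maint·R ≈ 1297 × 1.08873 ≈ 1412.08 mg.

1412 mg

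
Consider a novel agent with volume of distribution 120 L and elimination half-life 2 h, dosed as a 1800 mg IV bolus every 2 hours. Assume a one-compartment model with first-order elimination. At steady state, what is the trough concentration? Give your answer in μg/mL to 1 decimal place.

The dosing interval is 1 half-life, so f = 2^(−1) = 0.5.
Accumulation ratio R = 1/(1 − f) = 1/0.5 = 2/1.
Single-dose peak C₀ = D/Vd = 1800/120 = 15 μg/mL.
Steady-state peak Cmax,ss = C₀·R = 15 × 2/1 ≈ 30.000 μg/mL.
Steady-state trough Cmin,ss = Cmax,ss·f ≈ 30.000 × 0.5 ≈ 15.000 μg/mL.

15.0 μg/mL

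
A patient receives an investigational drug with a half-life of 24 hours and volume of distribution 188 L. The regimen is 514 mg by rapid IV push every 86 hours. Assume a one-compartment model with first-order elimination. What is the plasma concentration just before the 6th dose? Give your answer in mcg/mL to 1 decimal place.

f = (1/2)^(τ/t½) = (1/2)^(86/24) ≈ 0.0834.
C₀ = D/Vd = 514/188 ≈ 2.734 mcg/mL.
Before the 6th dose, 5 doses have been given. Superposition: Cmin = C₀·(f + f² + … + f^5).
≈ 2.734 × (0.0834 + 0.0070 + 0.0006 + 0.0000 + 0.0000) ≈ 2.734 × 0.0910 ≈ 0.249 mcg/mL.

0.2 mcg/mL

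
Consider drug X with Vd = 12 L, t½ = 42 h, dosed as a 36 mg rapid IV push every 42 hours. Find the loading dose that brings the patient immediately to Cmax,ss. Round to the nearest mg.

72 mg

f = (1/2)^(42/42) ≈ 0.500000; accumulation ratio R = 1/(1−f) ≈ 2.00000.
Loading dose to hit Cmax,ss on first dose: D_load = D_maint·R ≈ 36 × 2.00000 ≈ 72.00 mg.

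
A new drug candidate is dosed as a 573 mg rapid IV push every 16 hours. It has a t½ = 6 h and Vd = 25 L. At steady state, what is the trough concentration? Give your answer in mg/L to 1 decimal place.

Over one 16-h interval, 16/6 ≈ 2.6667 half-lives elapse, leaving f ≈ 0.1575 of each dose.
At steady state, accumulation factor R = 1/(1 − e^(−kτ)) ≈ 1.1869.
Single-dose peak C₀ = D/Vd = 573/25 ≈ 22.920 mg/L.
Steady-state peak Cmax,ss = C₀·R ≈ 22.920 × 1.1869 ≈ 27.204 mg/L.
Steady-state trough Cmin,ss = Cmax,ss·f ≈ 27.204 × 0.1575 ≈ 4.285 mg/L.

4.3 mg/L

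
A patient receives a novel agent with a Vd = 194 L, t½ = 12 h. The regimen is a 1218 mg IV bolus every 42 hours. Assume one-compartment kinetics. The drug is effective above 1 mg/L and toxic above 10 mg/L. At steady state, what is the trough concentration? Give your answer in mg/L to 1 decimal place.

0.6 mg/L

τ/t½ = 42/12 ≈ 3.5, so fraction remaining f = (1/2)^(42/12) ≈ 0.0884.
Single-dose peak C₀ = D/Vd = 1218/194 ≈ 6.278 mg/L.
Steady-state trough Cmin,ss = C₀·f/(1−f) ≈ 6.278 × 0.0884/0.9116 ≈ 0.609 mg/L.
Trough 0.6 mg/L vs MEC 1 mg/L: subtherapeutic.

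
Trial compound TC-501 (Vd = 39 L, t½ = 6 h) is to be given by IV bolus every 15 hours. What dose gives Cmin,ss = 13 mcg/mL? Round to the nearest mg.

2361 mg

τ/t½ = 15/6 ≈ 2.5, so f = (1/2)^(15/6) ≈ 0.176777.
Cmin,ss = (D/Vd)·f/(1−f), so D = Cmin,ss·Vd·(1−f)/f.
D = 13 × 39 × (1−f)/f ≈ 13 × 39 × 4.65684 ≈ 2361.02 mg.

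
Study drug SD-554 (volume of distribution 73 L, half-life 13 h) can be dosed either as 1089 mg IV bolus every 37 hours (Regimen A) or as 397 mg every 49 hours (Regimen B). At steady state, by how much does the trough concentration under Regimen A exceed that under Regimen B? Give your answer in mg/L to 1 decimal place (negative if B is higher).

Regimen A: f = (1/2)^(37/13) ≈ 0.1391; Cmin,ss = (1089/73)·f/(1−f) ≈ 2.410 mg/L.
Regimen B: f = (1/2)^(49/13) ≈ 0.0733; Cmin,ss = (397/73)·f/(1−f) ≈ 0.430 mg/L.
Difference ≈ 2.410 − 0.430 ≈ 1.980 mg/L.

2.0 mg/L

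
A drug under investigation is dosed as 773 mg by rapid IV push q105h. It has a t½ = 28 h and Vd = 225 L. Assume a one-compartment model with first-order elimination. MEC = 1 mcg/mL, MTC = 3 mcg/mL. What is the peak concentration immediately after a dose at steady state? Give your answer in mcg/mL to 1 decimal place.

τ/t½ = 105/28 ≈ 3.75, so fraction remaining f = (1/2)^(105/28) ≈ 0.0743.
Accumulation ratio R = 1/(1 − f) ≈ 1/0.9257 ≈ 1.0803.
Single-dose peak C₀ = D/Vd = 773/225 ≈ 3.436 mcg/mL.
Cmax,ss = C₀/(1 − f) ≈ 3.436/0.9257 ≈ 3.712 mcg/mL.
Peak 3.7 mcg/mL vs MTC 3 mcg/mL: exceeds toxic threshold.

3.7 mcg/mL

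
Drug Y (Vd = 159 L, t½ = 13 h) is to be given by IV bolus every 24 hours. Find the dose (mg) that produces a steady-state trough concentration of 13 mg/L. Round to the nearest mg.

τ/t½ = 24/13 ≈ 1.8462, so f = (1/2)^(24/13) ≈ 0.278133.
Cmin,ss = (D/Vd)·f/(1−f), so D = Cmin,ss·Vd·(1−f)/f.
D = 13 × 159 × (1−f)/f ≈ 13 × 159 × 2.59540 ≈ 5364.69 mg.

5365 mg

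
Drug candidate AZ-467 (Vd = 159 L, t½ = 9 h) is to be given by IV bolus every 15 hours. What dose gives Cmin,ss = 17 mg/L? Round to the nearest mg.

5878 mg

τ/t½ = 15/9 ≈ 1.6667, so f = (1/2)^(15/9) ≈ 0.314980.
Cmin,ss = (D/Vd)·f/(1−f), so D = Cmin,ss·Vd·(1−f)/f.
D = 17 × 159 × (1−f)/f ≈ 17 × 159 × 2.17480 ≈ 5878.48 mg.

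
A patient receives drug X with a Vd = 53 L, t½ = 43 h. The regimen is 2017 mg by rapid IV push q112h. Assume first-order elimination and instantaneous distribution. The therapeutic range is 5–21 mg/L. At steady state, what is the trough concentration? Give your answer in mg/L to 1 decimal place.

7.5 mg/L

Over one 112-h interval, 112/43 ≈ 2.6047 half-lives elapse, leaving f ≈ 0.1644 of each dose.
Single-dose peak C₀ = D/Vd = 2017/53 ≈ 38.057 mg/L.
Steady-state trough Cmin,ss = C₀·f/(1−f) ≈ 38.057 × 0.1644/0.8356 ≈ 7.488 mg/L.
Trough 7.5 mg/L vs MEC 5 mg/L: adequate.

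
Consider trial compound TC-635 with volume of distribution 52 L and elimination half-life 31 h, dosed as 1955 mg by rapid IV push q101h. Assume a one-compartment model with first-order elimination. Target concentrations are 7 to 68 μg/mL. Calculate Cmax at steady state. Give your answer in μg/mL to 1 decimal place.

τ/t½ = 101/31 ≈ 3.2581, so fraction remaining f = (1/2)^(101/31) ≈ 0.1045.
Accumulation ratio R = 1/(1 − f) ≈ 1/0.8955 ≈ 1.1167.
Each bolus raises the concentration by D/Vd = 1955/52 ≈ 37.596 μg/mL.
Steady-state peak Cmax,ss = C₀·R ≈ 37.596 × 1.1167 ≈ 41.983 μg/mL.
Peak 42.0 μg/mL vs MTC 68 μg/mL: below toxic threshold.

42.0 μg/mL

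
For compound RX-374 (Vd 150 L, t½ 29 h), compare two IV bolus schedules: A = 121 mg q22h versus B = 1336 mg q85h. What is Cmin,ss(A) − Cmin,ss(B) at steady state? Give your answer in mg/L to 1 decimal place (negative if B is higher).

-0.2 mg/L

Regimen A: f = (1/2)^(22/29) ≈ 0.5911; Cmin,ss = (121/150)·f/(1−f) ≈ 1.166 mg/L.
Regimen B: f = (1/2)^(85/29) ≈ 0.1311; Cmin,ss = (1336/150)·f/(1−f) ≈ 1.344 mg/L.
Difference ≈ 1.166 − 1.344 ≈ -0.178 mg/L.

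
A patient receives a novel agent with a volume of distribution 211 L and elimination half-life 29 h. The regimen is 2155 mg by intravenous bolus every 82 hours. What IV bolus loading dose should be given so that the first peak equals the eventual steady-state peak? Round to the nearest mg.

f = (1/2)^(82/29) ≈ 0.140868; accumulation ratio R = 1/(1−f) ≈ 1.16397.
Loading dose to hit Cmax,ss on first dose: D_load = D_maint·R ≈ 2155 × 1.16397 ≈ 2508.36 mg.

2508 mg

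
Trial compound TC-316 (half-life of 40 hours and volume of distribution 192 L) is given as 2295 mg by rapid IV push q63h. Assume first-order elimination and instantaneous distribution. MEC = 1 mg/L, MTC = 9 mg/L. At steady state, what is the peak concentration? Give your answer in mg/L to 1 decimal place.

18.0 mg/L

τ/t½ = 63/40 ≈ 1.575, so fraction remaining f = (1/2)^(63/40) ≈ 0.3356.
Accumulation ratio R = 1/(1 − f) ≈ 1/0.6644 ≈ 1.5051.
Each bolus raises the concentration by D/Vd = 2295/192 ≈ 11.953 mg/L.
Cmax,ss = C₀/(1 − f) ≈ 11.953/0.6644 ≈ 17.991 mg/L.
Peak 18.0 mg/L vs MTC 9 mg/L: exceeds toxic threshold.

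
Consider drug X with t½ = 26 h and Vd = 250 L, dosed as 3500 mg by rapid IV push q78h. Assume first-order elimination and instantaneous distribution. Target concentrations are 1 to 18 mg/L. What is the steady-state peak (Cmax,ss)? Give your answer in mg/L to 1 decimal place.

τ = 78 h = 3 half-lives, so f = (1/2)^3 = 0.125.
Accumulation ratio R = 1/(1 − f) = 1/0.875 = 8/7.
Single-dose peak C₀ = D/Vd = 3500/250 = 14 mg/L.
Steady-state peak Cmax,ss = C₀·R = 14 × 8/7 ≈ 16.000 mg/L.
Peak 16.0 mg/L vs MTC 18 mg/L: below toxic threshold.

16.0 mg/L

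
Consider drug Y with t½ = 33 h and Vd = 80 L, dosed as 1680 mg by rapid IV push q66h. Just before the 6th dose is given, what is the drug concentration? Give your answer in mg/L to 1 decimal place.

f = (1/2)^(τ/t½) = (1/2)^(66/33) ≈ 0.2500.
C₀ = D/Vd = 1680/80 ≈ 21.000 mg/L.
Before the 6th dose, 5 doses have been given. Superposition: Cmin = C₀·(f + f² + … + f^5).
≈ 21.000 × (0.2500 + 0.0625 + 0.0156 + 0.0039 + 0.0010) ≈ 21.000 × 0.3330 ≈ 6.993 mg/L.

7.0 mg/L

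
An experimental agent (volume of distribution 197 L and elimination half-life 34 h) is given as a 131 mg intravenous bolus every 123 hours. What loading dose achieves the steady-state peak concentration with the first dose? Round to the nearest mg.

143 mg

f = (1/2)^(123/34) ≈ 0.081467; accumulation ratio R = 1/(1−f) ≈ 1.08869.
Loading dose to hit Cmax,ss on first dose: D_load = D_maint·R ≈ 131 × 1.08869 ≈ 142.62 mg.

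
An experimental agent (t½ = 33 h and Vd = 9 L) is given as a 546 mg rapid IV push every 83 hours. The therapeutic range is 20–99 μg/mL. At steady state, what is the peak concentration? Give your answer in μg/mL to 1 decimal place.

k = ln2/t½ = ln2/33 ≈ 0.021004 h⁻¹; fraction remaining f = e^(−kτ) = e^(−0.021004×83) ≈ 0.1749.
At steady state, accumulation factor R = 1/(1 − e^(−kτ)) ≈ 1.2120.
Each bolus raises the concentration by D/Vd = 546/9 ≈ 60.667 μg/mL.
Steady-state peak Cmax,ss = C₀·R ≈ 60.667 × 1.2120 ≈ 73.528 μg/mL.
Peak 73.5 μg/mL vs MTC 99 μg/mL: below toxic threshold.

73.5 μg/mL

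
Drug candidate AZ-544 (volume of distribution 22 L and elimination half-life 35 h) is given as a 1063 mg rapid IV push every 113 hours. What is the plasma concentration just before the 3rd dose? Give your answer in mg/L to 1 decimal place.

5.7 mg/L

f = (1/2)^(τ/t½) = (1/2)^(113/35) ≈ 0.1067.
C₀ = D/Vd = 1063/22 ≈ 48.318 mg/L.
Before the 3rd dose, 2 doses have been given. Superposition: Cmin = C₀·(f + f²).
≈ 48.318 × (0.1067 + 0.0114) ≈ 48.318 × 0.1181 ≈ 5.706 mg/L.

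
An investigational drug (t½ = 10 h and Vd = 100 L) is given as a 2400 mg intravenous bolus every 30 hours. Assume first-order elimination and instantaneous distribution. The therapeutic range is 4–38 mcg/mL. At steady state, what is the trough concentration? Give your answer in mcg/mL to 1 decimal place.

The dosing interval is 3 half-lives, so f = 2^(−3) = 0.125.
Accumulation ratio R = 1/(1 − f) = 1/0.875 = 8/7.
Single-dose peak C₀ = D/Vd = 2400/100 = 24 mcg/mL.
Steady-state peak Cmax,ss = C₀·R = 24 × 8/7 ≈ 27.429 mcg/mL.
Steady-state trough Cmin,ss = Cmax,ss·f ≈ 27.429 × 0.125 ≈ 3.429 mcg/mL.
Trough 3.4 mcg/mL vs MEC 4 mcg/mL: subtherapeutic.

3.4 mcg/mL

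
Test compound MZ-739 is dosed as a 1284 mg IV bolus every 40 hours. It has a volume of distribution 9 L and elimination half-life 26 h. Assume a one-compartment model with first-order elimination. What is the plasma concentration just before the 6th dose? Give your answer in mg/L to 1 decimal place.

f = (1/2)^(τ/t½) = (1/2)^(40/26) ≈ 0.3443.
C₀ = D/Vd = 1284/9 ≈ 142.667 mg/L.
Before the 6th dose, 5 doses have been given. Superposition: Cmin = C₀·(f + f² + … + f^5).
≈ 142.667 × (0.3443 + 0.1185 + 0.0408 + 0.0141 + 0.0048) ≈ 142.667 × 0.5225 ≈ 74.544 mg/L.

74.5 mg/L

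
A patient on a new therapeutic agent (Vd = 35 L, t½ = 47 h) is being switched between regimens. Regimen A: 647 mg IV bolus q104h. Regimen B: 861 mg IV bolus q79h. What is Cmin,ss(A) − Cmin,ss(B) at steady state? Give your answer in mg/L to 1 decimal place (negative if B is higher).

-6.1 mg/L

Regimen A: f = (1/2)^(104/47) ≈ 0.2157; Cmin,ss = (647/35)·f/(1−f) ≈ 5.084 mg/L.
Regimen B: f = (1/2)^(79/47) ≈ 0.3119; Cmin,ss = (861/35)·f/(1−f) ≈ 11.151 mg/L.
Difference ≈ 5.084 − 11.151 ≈ -6.067 mg/L.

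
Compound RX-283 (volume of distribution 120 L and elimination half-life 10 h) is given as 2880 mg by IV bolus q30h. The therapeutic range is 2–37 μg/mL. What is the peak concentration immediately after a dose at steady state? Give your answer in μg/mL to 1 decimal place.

27.4 μg/mL

τ = 30 h = 3 half-lives, so f = (1/2)^3 = 0.125.
Accumulation ratio R = 1/(1 − f) = 1/0.875 = 8/7.
Single-dose peak C₀ = D/Vd = 2880/120 = 24 μg/mL.
Steady-state peak Cmax,ss = C₀·R = 24 × 8/7 ≈ 27.429 μg/mL.
Peak 27.4 μg/mL vs MTC 37 μg/mL: below toxic threshold.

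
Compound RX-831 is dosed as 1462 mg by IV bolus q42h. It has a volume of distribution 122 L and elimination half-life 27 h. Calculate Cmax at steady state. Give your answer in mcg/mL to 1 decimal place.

18.2 mcg/mL

k = ln2/t½ = ln2/27 ≈ 0.025672 h⁻¹; fraction remaining f = e^(−kτ) = e^(−0.025672×42) ≈ 0.3402.
Accumulation ratio R = 1/(1 − f) ≈ 1/0.6598 ≈ 1.5156.
Each bolus raises the concentration by D/Vd = 1462/122 ≈ 11.984 mcg/mL.
Steady-state peak Cmax,ss = C₀·R ≈ 11.984 × 1.5156 ≈ 18.163 mcg/mL.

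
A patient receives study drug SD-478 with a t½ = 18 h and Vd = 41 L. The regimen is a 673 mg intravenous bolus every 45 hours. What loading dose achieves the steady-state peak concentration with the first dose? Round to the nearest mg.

818 mg

f = (1/2)^(45/18) ≈ 0.176777; accumulation ratio R = 1/(1−f) ≈ 1.21474.
Loading dose to hit Cmax,ss on first dose: D_load = D_maint·R ≈ 673 × 1.21474 ≈ 817.52 mg.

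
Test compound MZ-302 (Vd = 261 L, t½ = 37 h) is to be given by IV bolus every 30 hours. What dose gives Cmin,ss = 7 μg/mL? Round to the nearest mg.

τ/t½ = 30/37 ≈ 0.81081, so f = (1/2)^(30/37) ≈ 0.570061.
Cmin,ss = (D/Vd)·f/(1−f), so D = Cmin,ss·Vd·(1−f)/f.
D = 7 × 261 × (1−f)/f ≈ 7 × 261 × 0.75420 ≈ 1377.92 mg.

1378 mg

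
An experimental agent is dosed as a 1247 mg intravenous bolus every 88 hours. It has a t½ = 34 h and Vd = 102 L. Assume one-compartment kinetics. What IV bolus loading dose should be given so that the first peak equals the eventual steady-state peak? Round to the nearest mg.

f = (1/2)^(88/34) ≈ 0.166289; accumulation ratio R = 1/(1−f) ≈ 1.19946.
Loading dose to hit Cmax,ss on first dose: D_load = D_maint·R ≈ 1247 × 1.19946 ≈ 1495.73 mg.

1496 mg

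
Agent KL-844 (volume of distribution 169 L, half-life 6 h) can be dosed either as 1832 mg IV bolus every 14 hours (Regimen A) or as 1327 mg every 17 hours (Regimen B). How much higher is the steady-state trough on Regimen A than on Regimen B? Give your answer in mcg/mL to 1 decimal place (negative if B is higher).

1.4 mcg/mL

Regimen A: f = (1/2)^(14/6) ≈ 0.1984; Cmin,ss = (1832/169)·f/(1−f) ≈ 2.683 mcg/mL.
Regimen B: f = (1/2)^(17/6) ≈ 0.1403; Cmin,ss = (1327/169)·f/(1−f) ≈ 1.281 mcg/mL.
Difference ≈ 2.683 − 1.281 ≈ 1.402 mcg/mL.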